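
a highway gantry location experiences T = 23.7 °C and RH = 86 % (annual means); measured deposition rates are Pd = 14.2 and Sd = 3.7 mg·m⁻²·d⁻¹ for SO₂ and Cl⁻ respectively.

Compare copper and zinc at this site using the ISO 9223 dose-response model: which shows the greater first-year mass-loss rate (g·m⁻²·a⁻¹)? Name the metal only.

copper: temperature factor f = -0.080·(13.7) = -1.0960
  SO₂ term: 0.0053·14.2^0.26·exp(0.059·86-1.0960) = 0.5643
  Cl⁻ term: 0.01025·3.7^0.27·exp(0.036·86+0.049·23.7) = 1.031
  sum: 0.5643 + 1.031 → r_corr = 1.595 μm/a
  mass loss = 1.595 μm/a × 8.96 g/cm³ = 14.29 g·m⁻²·a⁻¹
zinc: temperature factor f = -0.071·(13.7) = -0.9727
  Pd branch = 0.0129·Pd^0.44·e^(0.046·RH+f) = 0.8189 μm/a
  Sd branch = 0.0175·Sd^0.57·e^(0.008·RH+0.085·T) = 0.5503 μm/a
  sum: 0.8189 + 0.5503 → r_corr = 1.369 μm/a
  mass loss = 1.369 μm/a × 7.14 g/cm³ = 9.776 g·m⁻²·a⁻¹
Ordering by g·m⁻²·a⁻¹: copper (14.3) > zinc (9.78)

copper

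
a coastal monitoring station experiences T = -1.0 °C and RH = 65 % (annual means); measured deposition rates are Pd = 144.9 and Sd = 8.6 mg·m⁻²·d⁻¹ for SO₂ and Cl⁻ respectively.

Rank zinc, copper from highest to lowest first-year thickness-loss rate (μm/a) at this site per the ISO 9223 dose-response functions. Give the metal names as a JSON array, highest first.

zinc: temperature factor f = +0.038·(-11.0) = -0.4180
  Pd branch = 0.0129·Pd^0.44·e^(0.046·RH+f) = 1.508 μm/a
  Cl⁻ term: 0.0175·8.6^0.57·exp(0.008·65+0.085·-1.0) = 0.09218
  r_corr = 1.508 + 0.09218 = 1.6 μm/a
copper: f(T) = +0.126·(T−10) [T≤10 °C] = -1.3860
  Pd branch = 0.0053·Pd^0.26·e^(0.059·RH+f) = 0.2237 μm/a
  Sd branch = 0.01025·Sd^0.27·e^(0.036·RH+0.049·T) = 0.1811 μm/a
  r_corr = 0.2237 + 0.1811 = 0.4049 μm/a
Ordering by μm/a: zinc (1.6) > copper (0.405)

["zinc", "copper"]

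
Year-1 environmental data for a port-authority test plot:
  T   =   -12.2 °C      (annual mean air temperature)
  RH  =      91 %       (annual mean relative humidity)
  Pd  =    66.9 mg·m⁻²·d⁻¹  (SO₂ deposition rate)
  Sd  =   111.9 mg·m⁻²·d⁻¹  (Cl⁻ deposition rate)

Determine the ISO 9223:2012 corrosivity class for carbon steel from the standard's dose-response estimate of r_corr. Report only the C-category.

C3

carbon steel: f(T) = +0.150·(T−10) [T≤10 °C] = -3.3300
  SO₂ term: 1.77·66.9^0.52·exp(0.02·91-3.3300) = 3.479
  Cl⁻ term: 0.102·111.9^0.62·exp(0.033·91+0.04·-12.2) = 23.5
  sum: 3.479 + 23.5 → r_corr = 26.98 μm/a
27 μm/a falls in (25, 50] for carbon steel → category C3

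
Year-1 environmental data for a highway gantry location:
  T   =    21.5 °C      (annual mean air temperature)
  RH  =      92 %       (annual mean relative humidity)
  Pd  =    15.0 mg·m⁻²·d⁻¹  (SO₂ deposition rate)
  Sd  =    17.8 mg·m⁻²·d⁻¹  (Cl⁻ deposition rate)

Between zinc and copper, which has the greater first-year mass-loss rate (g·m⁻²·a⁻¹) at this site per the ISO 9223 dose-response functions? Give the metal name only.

copper

zinc: f(T) = -0.071·(T−10) [T>10 °C] = -0.8165
  SO₂ term: 0.0129·15.0^0.44·exp(0.046·92-0.8165) = 1.292
  Cl⁻ term: 0.0175·17.8^0.57·exp(0.008·92+0.085·21.5) = 1.172
  sum: 1.292 + 1.172 → r_corr = 2.465 μm/a
  mass loss = 2.465 μm/a × 7.14 g/cm³ = 17.6 g·m⁻²·a⁻¹
copper: f(T) = -0.080·(T−10) [T>10 °C] = -0.9200
  SO₂ term: 0.0053·15.0^0.26·exp(0.059·92-0.9200) = 0.9724
  Sd branch = 0.01025·Sd^0.27·e^(0.036·RH+0.049·T) = 1.755 μm/a
  r_corr = 0.9724 + 1.755 = 2.727 μm/a
  mass loss = 2.727 μm/a × 8.96 g/cm³ = 24.44 g·m⁻²·a⁻¹
Ordering by g·m⁻²·a⁻¹: copper (24.4) > zinc (17.6)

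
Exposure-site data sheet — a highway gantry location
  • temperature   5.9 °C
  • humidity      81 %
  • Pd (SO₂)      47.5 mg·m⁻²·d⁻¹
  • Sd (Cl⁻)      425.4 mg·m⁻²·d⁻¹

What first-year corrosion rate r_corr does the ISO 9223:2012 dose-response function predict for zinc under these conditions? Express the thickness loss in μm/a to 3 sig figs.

r_corr = 4.25 μm/a

zinc: temperature factor f = +0.038·(-4.1) = -0.1558
  SO₂ term: 0.0129·47.5^0.44·exp(0.046·81-0.1558) = 2.505
  Cl⁻ term: 0.0175·425.4^0.57·exp(0.008·81+0.085·5.9) = 1.741
  sum: 2.505 + 1.741 → r_corr = 4.246 μm/a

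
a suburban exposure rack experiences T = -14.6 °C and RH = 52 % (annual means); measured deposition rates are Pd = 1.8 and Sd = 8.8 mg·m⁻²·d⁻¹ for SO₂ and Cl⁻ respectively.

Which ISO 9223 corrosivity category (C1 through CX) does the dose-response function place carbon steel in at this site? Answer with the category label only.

C2

carbon steel: temperature factor f = +0.150·(-24.6) = -3.6900
  Pd branch = 1.77·Pd^0.52·e^(0.02·RH+f) = 0.1698 μm/a
  Cl⁻ term: 0.102·8.8^0.62·exp(0.033·52+0.04·-14.6) = 1.218
  r_corr = 0.1698 + 1.218 = 1.388 μm/a
Category bounds: 1.3…25 μm/a bracket r_corr ⇒ C2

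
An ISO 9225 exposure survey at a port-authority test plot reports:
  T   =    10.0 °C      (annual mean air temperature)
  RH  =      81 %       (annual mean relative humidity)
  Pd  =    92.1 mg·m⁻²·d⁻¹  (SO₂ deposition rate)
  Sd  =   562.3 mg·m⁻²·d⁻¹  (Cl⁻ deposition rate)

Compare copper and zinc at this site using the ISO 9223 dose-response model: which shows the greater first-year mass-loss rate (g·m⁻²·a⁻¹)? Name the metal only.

zinc

copper: f(T) = +0.126·(T−10) [T≤10 °C] = +0.0000
  Pd branch = 0.0053·Pd^0.26·e^(0.059·RH+f) = 2.044 μm/a
  Sd branch = 0.01025·Sd^0.27·e^(0.036·RH+0.049·T) = 1.708 μm/a
  r_corr = 2.044 + 1.708 = 3.752 μm/a
  mass loss = 3.752 μm/a × 8.96 g/cm³ = 33.62 g·m⁻²·a⁻¹
zinc: f(T) = +0.038·(T−10) [T≤10 °C] = +0.0000
  SO₂ term: 0.0129·92.1^0.44·exp(0.046·81+0.0000) = 3.918
  Sd branch = 0.0175·Sd^0.57·e^(0.008·RH+0.085·T) = 2.891 μm/a
  sum: 3.918 + 2.891 → r_corr = 6.809 μm/a
  mass loss = 6.809 μm/a × 7.14 g/cm³ = 48.62 g·m⁻²·a⁻¹
Ordering by g·m⁻²·a⁻¹: zinc (48.6) > copper (33.6)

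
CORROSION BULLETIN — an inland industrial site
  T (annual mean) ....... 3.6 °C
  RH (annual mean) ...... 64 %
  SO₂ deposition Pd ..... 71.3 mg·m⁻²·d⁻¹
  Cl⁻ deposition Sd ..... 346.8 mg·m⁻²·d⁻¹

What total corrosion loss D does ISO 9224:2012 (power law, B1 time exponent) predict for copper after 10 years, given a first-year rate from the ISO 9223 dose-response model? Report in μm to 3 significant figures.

copper: f(T) = +0.126·(T−10) [T≤10 °C] = -0.8064
  sulphur-dioxide contribution → 0.3132 μm/a
  chloride contribution → 0.594 μm/a
  ⇒ r_corr(copper) = 0.9071 μm/a
ISO 9224: D(t) = r_corr · t^b with b = 0.667 (copper, B1)
  D(10) = 0.9071 × 10^0.667 = 0.9071 × 4.645 = 4.214 μm

D(10) = 4.21 μm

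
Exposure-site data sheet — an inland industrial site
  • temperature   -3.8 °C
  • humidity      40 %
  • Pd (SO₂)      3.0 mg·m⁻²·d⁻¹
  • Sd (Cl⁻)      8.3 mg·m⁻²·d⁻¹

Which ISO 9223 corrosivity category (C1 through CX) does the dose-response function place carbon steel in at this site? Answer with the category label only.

carbon steel: temperature factor f = +0.150·(-13.8) = -2.0700
  SO₂ term: 1.77·3.0^0.52·exp(0.02·40-2.0700) = 0.8801
  Cl⁻ term: 0.102·8.3^0.62·exp(0.033·40+0.04·-3.8) = 1.218
  r_corr = 0.8801 + 1.218 = 2.098 μm/a
Category bounds: 1.3…25 μm/a bracket r_corr ⇒ C2

C2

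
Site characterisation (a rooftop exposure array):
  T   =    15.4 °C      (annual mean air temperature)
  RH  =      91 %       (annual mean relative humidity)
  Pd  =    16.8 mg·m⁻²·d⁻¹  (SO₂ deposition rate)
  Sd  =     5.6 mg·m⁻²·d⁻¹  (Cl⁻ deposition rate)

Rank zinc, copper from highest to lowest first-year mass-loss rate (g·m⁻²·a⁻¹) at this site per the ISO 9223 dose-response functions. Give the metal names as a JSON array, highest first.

zinc: T>10 °C ⇒ hinge -0.071·(15.4−10) = -0.3834
  sulphur-dioxide contribution → 2.001 μm/a
  chloride contribution → 0.3582 μm/a
  total first-year rate 2.359 μm/a
  mass loss = 2.359 μm/a × 7.14 g/cm³ = 16.84 g·m⁻²·a⁻¹
copper: temperature factor f = -0.080·(5.4) = -0.4320
  sulphur-dioxide contribution → 1.538 μm/a
  chloride contribution → 0.9188 μm/a
  total first-year rate 2.457 μm/a
  mass loss = 2.457 μm/a × 8.96 g/cm³ = 22.01 g·m⁻²·a⁻¹
Ordering by g·m⁻²·a⁻¹: copper (22) > zinc (16.8)

["copper", "zinc"]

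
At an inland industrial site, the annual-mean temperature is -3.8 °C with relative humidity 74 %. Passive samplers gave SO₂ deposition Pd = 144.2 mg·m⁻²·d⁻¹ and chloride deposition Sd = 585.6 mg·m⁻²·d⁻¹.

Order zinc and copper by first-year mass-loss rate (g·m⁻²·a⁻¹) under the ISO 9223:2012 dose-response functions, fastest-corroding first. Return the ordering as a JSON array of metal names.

zinc: f(T) = +0.038·(T−10) [T≤10 °C] = -0.5244
  Pd branch = 0.0129·Pd^0.44·e^(0.046·RH+f) = 2.047 μm/a
  Cl⁻ term: 0.0175·585.6^0.57·exp(0.008·74+0.085·-3.8) = 0.8658
  sum: 2.047 + 0.8658 → r_corr = 2.913 μm/a
  mass loss = 2.913 μm/a × 7.14 g/cm³ = 20.8 g·m⁻²·a⁻¹
copper: T≤10 °C ⇒ hinge +0.126·(-3.8−10) = -1.7388
  Pd branch = 0.0053·Pd^0.26·e^(0.059·RH+f) = 0.267 μm/a
  Cl⁻ term: 0.01025·585.6^0.27·exp(0.036·74+0.049·-3.8) = 0.6825
  r_corr = 0.267 + 0.6825 = 0.9495 μm/a
  mass loss = 0.9495 μm/a × 8.96 g/cm³ = 8.507 g·m⁻²·a⁻¹
Ordering by g·m⁻²·a⁻¹: zinc (20.8) > copper (8.51)

["zinc", "copper"]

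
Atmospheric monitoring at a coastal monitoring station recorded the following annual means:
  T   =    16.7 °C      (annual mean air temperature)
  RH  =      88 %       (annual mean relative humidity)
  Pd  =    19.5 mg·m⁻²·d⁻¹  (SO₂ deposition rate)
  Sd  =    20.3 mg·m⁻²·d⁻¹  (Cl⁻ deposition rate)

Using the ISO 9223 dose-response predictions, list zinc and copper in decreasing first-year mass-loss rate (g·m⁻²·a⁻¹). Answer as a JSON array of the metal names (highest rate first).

zinc: temperature factor f = -0.071·(6.7) = -0.4757
  sulphur-dioxide contribution → 1.697 μm/a
  chloride contribution → 0.8138 μm/a
  total first-year rate 2.511 μm/a
  mass loss = 2.511 μm/a × 7.14 g/cm³ = 17.93 g·m⁻²·a⁻¹
copper: f(T) = -0.080·(T−10) [T>10 °C] = -0.5360
  sulphur-dioxide contribution → 1.207 μm/a
  chloride contribution → 1.244 μm/a
  ⇒ r_corr(copper) = 2.452 μm/a
  mass loss = 2.452 μm/a × 8.96 g/cm³ = 21.97 g·m⁻²·a⁻¹
Ordering by g·m⁻²·a⁻¹: copper (22) > zinc (17.9)

["copper", "zinc"]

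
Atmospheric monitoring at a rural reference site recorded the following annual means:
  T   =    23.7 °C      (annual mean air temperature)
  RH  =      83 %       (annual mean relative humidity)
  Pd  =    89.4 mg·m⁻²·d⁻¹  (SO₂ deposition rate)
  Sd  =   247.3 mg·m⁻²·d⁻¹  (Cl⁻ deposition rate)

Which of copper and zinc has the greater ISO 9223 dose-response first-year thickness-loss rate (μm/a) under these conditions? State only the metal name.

copper: temperature factor f = -0.080·(13.7) = -1.0960
  Pd branch = 0.0053·Pd^0.26·e^(0.059·RH+f) = 0.7627 μm/a
  Sd branch = 0.01025·Sd^0.27·e^(0.036·RH+0.049·T) = 2.877 μm/a
  r_corr = 0.7627 + 2.877 = 3.64 μm/a
zinc: temperature factor f = -0.071·(13.7) = -0.9727
  Pd branch = 0.0129·Pd^0.44·e^(0.046·RH+f) = 1.603 μm/a
  Cl⁻ term: 0.0175·247.3^0.57·exp(0.008·83+0.085·23.7) = 5.894
  sum: 1.603 + 5.894 → r_corr = 7.497 μm/a
Ordering by μm/a: zinc (7.5) > copper (3.64)

zinc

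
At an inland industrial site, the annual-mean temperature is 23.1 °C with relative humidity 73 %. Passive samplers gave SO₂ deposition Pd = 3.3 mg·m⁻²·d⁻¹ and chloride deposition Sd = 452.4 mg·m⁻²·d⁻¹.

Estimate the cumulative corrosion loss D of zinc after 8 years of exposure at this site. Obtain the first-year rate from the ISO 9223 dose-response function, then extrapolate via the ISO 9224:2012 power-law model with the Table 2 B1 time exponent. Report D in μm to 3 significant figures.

zinc: f(T) = -0.071·(T−10) [T>10 °C] = -0.9301
  sulphur-dioxide contribution → 0.2473 μm/a
  chloride contribution → 7.295 μm/a
  total first-year rate 7.543 μm/a
ISO 9224: D(t) = r_corr · t^b with b = 0.813 (zinc, B1)
  D(8) = 7.543 × 8^0.813 = 7.543 × 5.423 = 40.9 μm

D(8) = 40.9 μm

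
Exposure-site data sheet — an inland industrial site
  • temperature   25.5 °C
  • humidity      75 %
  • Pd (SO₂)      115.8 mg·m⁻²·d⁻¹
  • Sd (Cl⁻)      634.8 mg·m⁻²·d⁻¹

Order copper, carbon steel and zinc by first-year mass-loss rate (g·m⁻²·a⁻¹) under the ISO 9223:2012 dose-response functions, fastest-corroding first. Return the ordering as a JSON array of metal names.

["carbon steel", "zinc", "copper"]

copper: f(T) = -0.080·(T−10) [T>10 °C] = -1.2400
  sulphur-dioxide contribution → 0.4406 μm/a
  chloride contribution → 3.039 μm/a
  total first-year rate 3.479 μm/a
  mass loss = 3.479 μm/a × 8.96 g/cm³ = 31.17 g·m⁻²·a⁻¹
carbon steel: f(T) = -0.054·(T−10) [T>10 °C] = -0.8370
  sulphur-dioxide contribution → 40.65 μm/a
  chloride contribution → 183.7 μm/a
  ⇒ r_corr(carbon steel) = 224.3 μm/a
  mass loss = 224.3 μm/a × 7.85 g/cm³ = 1761 g·m⁻²·a⁻¹
zinc: f(T) = -0.071·(T−10) [T>10 °C] = -1.1005
  sulphur-dioxide contribution → 1.094 μm/a
  chloride contribution → 11.03 μm/a
  ⇒ r_corr(zinc) = 12.12 μm/a
  mass loss = 12.12 μm/a × 7.14 g/cm³ = 86.54 g·m⁻²·a⁻¹
Ordering by g·m⁻²·a⁻¹: carbon steel (1760) > zinc (86.5) > copper (31.2)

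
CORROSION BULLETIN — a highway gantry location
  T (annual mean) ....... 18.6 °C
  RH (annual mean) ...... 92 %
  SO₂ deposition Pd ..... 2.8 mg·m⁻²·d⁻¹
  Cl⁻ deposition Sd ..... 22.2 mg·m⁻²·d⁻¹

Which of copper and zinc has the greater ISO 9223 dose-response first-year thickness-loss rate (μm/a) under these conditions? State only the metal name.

copper

copper: T>10 °C ⇒ hinge -0.080·(18.6−10) = -0.6880
  Pd branch = 0.0053·Pd^0.26·e^(0.059·RH+f) = 0.7927 μm/a
  Cl⁻ term: 0.01025·22.2^0.27·exp(0.036·92+0.049·18.6) = 1.616
  r_corr = 0.7927 + 1.616 = 2.409 μm/a
zinc: temperature factor f = -0.071·(8.6) = -0.6106
  SO₂ term: 0.0129·2.8^0.44·exp(0.046·92-0.6106) = 0.7587
  Cl⁻ term: 0.0175·22.2^0.57·exp(0.008·92+0.085·18.6) = 1.039
  sum: 0.7587 + 1.039 → r_corr = 1.798 μm/a
Ordering by μm/a: copper (2.41) > zinc (1.8)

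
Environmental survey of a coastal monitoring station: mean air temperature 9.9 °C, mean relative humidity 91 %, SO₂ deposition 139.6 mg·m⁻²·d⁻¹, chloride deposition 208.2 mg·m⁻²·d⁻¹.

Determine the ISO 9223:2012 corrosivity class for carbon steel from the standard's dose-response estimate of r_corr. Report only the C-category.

carbon steel: T≤10 °C ⇒ hinge +0.150·(9.9−10) = -0.0150
  sulphur-dioxide contribution → 140.4 μm/a
  chloride contribution → 83.6 μm/a
  total first-year rate 224 μm/a
Category bounds: 200…700 μm/a bracket r_corr ⇒ CX

CX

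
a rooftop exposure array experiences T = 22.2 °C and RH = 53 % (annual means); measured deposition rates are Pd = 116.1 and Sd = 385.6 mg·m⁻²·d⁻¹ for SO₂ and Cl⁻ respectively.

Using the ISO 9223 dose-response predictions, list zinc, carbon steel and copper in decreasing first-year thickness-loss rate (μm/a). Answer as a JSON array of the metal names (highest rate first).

zinc: f(T) = -0.071·(T−10) [T>10 °C] = -0.8662
  sulphur-dioxide contribution → 0.5032 μm/a
  chloride contribution → 5.258 μm/a
  ⇒ r_corr(zinc) = 5.761 μm/a
carbon steel: temperature factor f = -0.054·(12.2) = -0.6588
  sulphur-dioxide contribution → 31.33 μm/a
  chloride contribution → 57.18 μm/a
  ⇒ r_corr(carbon steel) = 88.51 μm/a
copper: f(T) = -0.080·(T−10) [T>10 °C] = -0.9760
  sulphur-dioxide contribution → 0.1568 μm/a
  chloride contribution → 1.023 μm/a
  total first-year rate 1.18 μm/a
Ordering by μm/a: carbon steel (88.5) > zinc (5.76) > copper (1.18)

["carbon steel", "zinc", "copper"]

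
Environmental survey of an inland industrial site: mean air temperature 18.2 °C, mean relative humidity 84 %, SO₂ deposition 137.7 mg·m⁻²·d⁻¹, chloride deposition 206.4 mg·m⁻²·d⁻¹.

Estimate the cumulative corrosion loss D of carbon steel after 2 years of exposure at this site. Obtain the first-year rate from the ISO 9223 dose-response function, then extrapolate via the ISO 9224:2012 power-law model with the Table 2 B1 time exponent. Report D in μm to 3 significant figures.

D(2) = 246 μm

carbon steel: f(T) = -0.054·(T−10) [T>10 °C] = -0.4428
  Pd branch = 1.77·Pd^0.52·e^(0.02·RH+f) = 78.98 μm/a
  Sd branch = 0.102·Sd^0.62·e^(0.033·RH+0.04·T) = 91.99 μm/a
  r_corr = 78.98 + 91.99 = 171 μm/a
ISO 9224: D(t) = r_corr · t^b with b = 0.523 (carbon steel, B1)
  D(2) = 171 × 2^0.523 = 171 × 1.437 = 245.7 μm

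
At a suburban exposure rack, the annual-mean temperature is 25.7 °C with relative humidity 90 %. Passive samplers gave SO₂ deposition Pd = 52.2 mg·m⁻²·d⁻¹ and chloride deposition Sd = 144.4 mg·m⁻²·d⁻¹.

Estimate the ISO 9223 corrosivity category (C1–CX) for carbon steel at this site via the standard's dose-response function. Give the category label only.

carbon steel: temperature factor f = -0.054·(15.7) = -0.8478
  sulphur-dioxide contribution → 35.87 μm/a
  chloride contribution → 121.3 μm/a
  total first-year rate 157.2 μm/a
157 μm/a falls in (80, 200] for carbon steel → category C5

C5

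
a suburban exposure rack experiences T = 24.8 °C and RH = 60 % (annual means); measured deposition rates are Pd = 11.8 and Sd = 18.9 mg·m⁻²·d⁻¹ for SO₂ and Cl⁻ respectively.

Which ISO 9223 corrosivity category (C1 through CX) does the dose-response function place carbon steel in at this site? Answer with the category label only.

C2

carbon steel: T>10 °C ⇒ hinge -0.054·(24.8−10) = -0.7992
  SO₂ term: 1.77·11.8^0.52·exp(0.02·60-0.7992) = 9.537
  Sd branch = 0.102·Sd^0.62·e^(0.033·RH+0.04·T) = 12.32 μm/a
  sum: 9.537 + 12.32 → r_corr = 21.86 μm/a
Category bounds: 1.3…25 μm/a bracket r_corr ⇒ C2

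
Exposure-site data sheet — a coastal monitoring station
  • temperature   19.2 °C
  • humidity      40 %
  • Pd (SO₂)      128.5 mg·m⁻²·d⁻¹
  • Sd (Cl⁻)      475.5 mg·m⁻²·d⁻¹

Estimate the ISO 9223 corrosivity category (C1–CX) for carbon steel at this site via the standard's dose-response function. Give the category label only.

C4

carbon steel: f(T) = -0.054·(T−10) [T>10 °C] = -0.4968
  Pd branch = 1.77·Pd^0.52·e^(0.02·RH+f) = 29.94 μm/a
  Cl⁻ term: 0.102·475.5^0.62·exp(0.033·40+0.04·19.2) = 37.6
  sum: 29.94 + 37.6 → r_corr = 67.55 μm/a
Category bounds: 50…80 μm/a bracket r_corr ⇒ C4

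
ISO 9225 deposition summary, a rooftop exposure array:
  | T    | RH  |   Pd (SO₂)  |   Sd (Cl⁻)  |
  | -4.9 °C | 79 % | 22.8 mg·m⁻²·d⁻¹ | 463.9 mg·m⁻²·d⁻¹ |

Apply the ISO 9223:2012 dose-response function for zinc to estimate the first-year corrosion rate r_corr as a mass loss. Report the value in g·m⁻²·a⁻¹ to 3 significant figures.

r_corr = 13.0 g·m⁻²·a⁻¹

zinc: temperature factor f = +0.038·(-14.9) = -0.5662
  SO₂ term: 0.0129·22.8^0.44·exp(0.046·79-0.5662) = 1.098
  Sd branch = 0.0175·Sd^0.57·e^(0.008·RH+0.085·T) = 0.7186 μm/a
  r_corr = 1.098 + 0.7186 = 1.816 μm/a
Convert to mass loss: 1.816 μm/a × 7.14 g/cm³ = 12.97 g·m⁻²·a⁻¹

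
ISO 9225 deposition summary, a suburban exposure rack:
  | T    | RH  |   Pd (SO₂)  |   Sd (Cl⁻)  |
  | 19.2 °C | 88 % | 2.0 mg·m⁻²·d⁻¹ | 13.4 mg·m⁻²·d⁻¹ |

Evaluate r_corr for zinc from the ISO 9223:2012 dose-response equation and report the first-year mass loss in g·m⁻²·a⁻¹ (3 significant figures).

r_corr = 9.40 g·m⁻²·a⁻¹

zinc: f(T) = -0.071·(T−10) [T>10 °C] = -0.6532
  Pd branch = 0.0129·Pd^0.44·e^(0.046·RH+f) = 0.5217 μm/a
  Sd branch = 0.0175·Sd^0.57·e^(0.008·RH+0.085·T) = 0.7943 μm/a
  r_corr = 0.5217 + 0.7943 = 1.316 μm/a
Convert to mass loss: 1.316 μm/a × 7.14 g/cm³ = 9.396 g·m⁻²·a⁻¹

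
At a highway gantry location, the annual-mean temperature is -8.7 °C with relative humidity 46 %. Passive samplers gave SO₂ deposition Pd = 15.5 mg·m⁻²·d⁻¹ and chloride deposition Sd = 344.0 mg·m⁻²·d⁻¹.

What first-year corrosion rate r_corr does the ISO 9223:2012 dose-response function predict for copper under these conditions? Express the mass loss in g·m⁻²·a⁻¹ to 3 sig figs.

copper: f(T) = +0.126·(T−10) [T≤10 °C] = -2.3562
  Pd branch = 0.0053·Pd^0.26·e^(0.059·RH+f) = 0.01546 μm/a
  Sd branch = 0.01025·Sd^0.27·e^(0.036·RH+0.049·T) = 0.1697 μm/a
  r_corr = 0.01546 + 0.1697 = 0.1851 μm/a
Convert to mass loss: 0.1851 μm/a × 8.96 g/cm³ = 1.659 g·m⁻²·a⁻¹

r_corr = 1.66 g·m⁻²·a⁻¹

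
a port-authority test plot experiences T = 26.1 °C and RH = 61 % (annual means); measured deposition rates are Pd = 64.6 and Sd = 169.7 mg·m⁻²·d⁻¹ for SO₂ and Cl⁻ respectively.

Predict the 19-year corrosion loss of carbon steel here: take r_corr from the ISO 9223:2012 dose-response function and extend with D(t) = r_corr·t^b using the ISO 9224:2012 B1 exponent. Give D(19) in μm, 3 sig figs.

D(19) = 346 μm

carbon steel: T>10 °C ⇒ hinge -0.054·(26.1−10) = -0.8694
  sulphur-dioxide contribution → 21.96 μm/a
  chloride contribution → 52.32 μm/a
  ⇒ r_corr(carbon steel) = 74.27 μm/a
Power-law: D(19) = r_corr · 19^0.523
  D(19) = 74.27 × 19^0.523 = 74.27 × 4.664 = 346.4 μm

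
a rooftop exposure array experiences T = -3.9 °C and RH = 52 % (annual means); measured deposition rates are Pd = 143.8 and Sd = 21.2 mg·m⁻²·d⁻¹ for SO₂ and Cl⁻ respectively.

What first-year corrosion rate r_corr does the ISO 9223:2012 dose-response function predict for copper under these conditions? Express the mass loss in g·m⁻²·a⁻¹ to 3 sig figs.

copper: temperature factor f = +0.126·(-13.9) = -1.7514
  SO₂ term: 0.0053·143.8^0.26·exp(0.059·52-1.7514) = 0.07196
  Sd branch = 0.01025·Sd^0.27·e^(0.036·RH+0.049·T) = 0.1256 μm/a
  r_corr = 0.07196 + 0.1256 = 0.1975 μm/a
Convert to mass loss: 0.1975 μm/a × 8.96 g/cm³ = 1.77 g·m⁻²·a⁻¹

r_corr = 1.77 g·m⁻²·a⁻¹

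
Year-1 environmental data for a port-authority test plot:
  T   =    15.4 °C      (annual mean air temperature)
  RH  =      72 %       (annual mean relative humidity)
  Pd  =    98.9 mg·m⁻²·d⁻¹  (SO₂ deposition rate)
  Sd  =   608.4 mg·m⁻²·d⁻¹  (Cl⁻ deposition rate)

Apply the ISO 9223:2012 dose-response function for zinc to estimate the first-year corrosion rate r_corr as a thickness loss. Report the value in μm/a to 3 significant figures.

zinc: T>10 °C ⇒ hinge -0.071·(15.4−10) = -0.3834
  sulphur-dioxide contribution → 1.821 μm/a
  chloride contribution → 4.453 μm/a
  ⇒ r_corr(zinc) = 6.274 μm/a

r_corr = 6.27 μm/a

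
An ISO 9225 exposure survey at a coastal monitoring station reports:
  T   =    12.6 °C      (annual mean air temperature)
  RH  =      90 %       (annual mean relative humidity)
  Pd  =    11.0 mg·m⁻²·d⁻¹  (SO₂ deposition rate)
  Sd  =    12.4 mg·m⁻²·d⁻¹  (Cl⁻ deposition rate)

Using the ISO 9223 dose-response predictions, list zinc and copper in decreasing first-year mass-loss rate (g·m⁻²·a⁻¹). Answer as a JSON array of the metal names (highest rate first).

zinc: f(T) = -0.071·(T−10) [T>10 °C] = -0.1846
  Pd branch = 0.0129·Pd^0.44·e^(0.046·RH+f) = 1.935 μm/a
  Sd branch = 0.0175·Sd^0.57·e^(0.008·RH+0.085·T) = 0.4407 μm/a
  sum: 1.935 + 0.4407 → r_corr = 2.375 μm/a
  mass loss = 2.375 μm/a × 7.14 g/cm³ = 16.96 g·m⁻²·a⁻¹
copper: T>10 °C ⇒ hinge -0.080·(12.6−10) = -0.2080
  Pd branch = 0.0053·Pd^0.26·e^(0.059·RH+f) = 1.625 μm/a
  Cl⁻ term: 0.01025·12.4^0.27·exp(0.036·90+0.049·12.6) = 0.9576
  sum: 1.625 + 0.9576 → r_corr = 2.582 μm/a
  mass loss = 2.582 μm/a × 8.96 g/cm³ = 23.14 g·m⁻²·a⁻¹
Ordering by g·m⁻²·a⁻¹: copper (23.1) > zinc (17)

["copper", "zinc"]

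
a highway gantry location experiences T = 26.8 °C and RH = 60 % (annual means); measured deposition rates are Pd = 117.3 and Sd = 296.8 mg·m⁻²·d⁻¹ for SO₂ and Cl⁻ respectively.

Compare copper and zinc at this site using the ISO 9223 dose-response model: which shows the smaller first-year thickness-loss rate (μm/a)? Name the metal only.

copper: f(T) = -0.080·(T−10) [T>10 °C] = -1.3440
  Pd branch = 0.0053·Pd^0.26·e^(0.059·RH+f) = 0.1644 μm/a
  Sd branch = 0.01025·Sd^0.27·e^(0.036·RH+0.049·T) = 1.537 μm/a
  r_corr = 0.1644 + 1.537 = 1.701 μm/a
zinc: f(T) = -0.071·(T−10) [T>10 °C] = -1.1928
  SO₂ term: 0.0129·117.3^0.44·exp(0.046·60-1.1928) = 0.5032
  Sd branch = 0.0175·Sd^0.57·e^(0.008·RH+0.085·T) = 7.082 μm/a
  sum: 0.5032 + 7.082 → r_corr = 7.585 μm/a
Ordering by μm/a: zinc (7.58) > copper (1.7)

copper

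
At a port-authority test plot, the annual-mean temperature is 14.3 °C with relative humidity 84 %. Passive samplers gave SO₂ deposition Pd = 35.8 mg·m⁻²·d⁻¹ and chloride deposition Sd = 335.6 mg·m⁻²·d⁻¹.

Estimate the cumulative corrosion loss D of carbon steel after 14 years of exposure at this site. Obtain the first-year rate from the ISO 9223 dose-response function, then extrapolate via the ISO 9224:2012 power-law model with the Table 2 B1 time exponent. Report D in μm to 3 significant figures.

D(14) = 615 μm

carbon steel: T>10 °C ⇒ hinge -0.054·(14.3−10) = -0.2322
  sulphur-dioxide contribution → 48.39 μm/a
  chloride contribution → 106.4 μm/a
  ⇒ r_corr(carbon steel) = 154.8 μm/a
Long-term exponent b (ISO 9224 Table 2, B1) = 0.523
  D(14) = 154.8 × 14^0.523 = 154.8 × 3.976 = 615.4 μm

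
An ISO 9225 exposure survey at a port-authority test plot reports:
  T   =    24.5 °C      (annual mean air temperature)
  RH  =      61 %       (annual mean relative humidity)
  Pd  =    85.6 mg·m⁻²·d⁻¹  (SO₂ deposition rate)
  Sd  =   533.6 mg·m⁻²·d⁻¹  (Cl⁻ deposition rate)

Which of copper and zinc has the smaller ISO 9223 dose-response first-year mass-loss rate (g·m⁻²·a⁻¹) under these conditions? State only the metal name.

copper: T>10 °C ⇒ hinge -0.080·(24.5−10) = -1.1600
  Pd branch = 0.0053·Pd^0.26·e^(0.059·RH+f) = 0.1932 μm/a
  Sd branch = 0.01025·Sd^0.27·e^(0.036·RH+0.049·T) = 1.668 μm/a
  sum: 0.1932 + 1.668 → r_corr = 1.861 μm/a
  mass loss = 1.861 μm/a × 8.96 g/cm³ = 16.67 g·m⁻²·a⁻¹
zinc: T>10 °C ⇒ hinge -0.071·(24.5−10) = -1.0295
  Pd branch = 0.0129·Pd^0.44·e^(0.046·RH+f) = 0.54 μm/a
  Sd branch = 0.0175·Sd^0.57·e^(0.008·RH+0.085·T) = 8.202 μm/a
  r_corr = 0.54 + 8.202 = 8.742 μm/a
  mass loss = 8.742 μm/a × 7.14 g/cm³ = 62.42 g·m⁻²·a⁻¹
Ordering by g·m⁻²·a⁻¹: zinc (62.4) > copper (16.7)

copper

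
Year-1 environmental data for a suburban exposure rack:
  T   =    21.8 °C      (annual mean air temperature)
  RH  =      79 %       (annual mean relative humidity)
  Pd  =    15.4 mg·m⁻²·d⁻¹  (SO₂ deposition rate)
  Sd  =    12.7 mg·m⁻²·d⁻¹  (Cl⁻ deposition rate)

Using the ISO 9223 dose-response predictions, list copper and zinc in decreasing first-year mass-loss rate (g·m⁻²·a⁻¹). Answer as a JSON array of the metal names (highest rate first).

copper: T>10 °C ⇒ hinge -0.080·(21.8−10) = -0.9440
  Pd branch = 0.0053·Pd^0.26·e^(0.059·RH+f) = 0.4439 μm/a
  Cl⁻ term: 0.01025·12.7^0.27·exp(0.036·79+0.049·21.8) = 1.018
  r_corr = 0.4439 + 1.018 = 1.462 μm/a
  mass loss = 1.462 μm/a × 8.96 g/cm³ = 13.1 g·m⁻²·a⁻¹
zinc: T>10 °C ⇒ hinge -0.071·(21.8−10) = -0.8378
  SO₂ term: 0.0129·15.4^0.44·exp(0.046·79-0.8378) = 0.7038
  Sd branch = 0.0175·Sd^0.57·e^(0.008·RH+0.085·T) = 0.8942 μm/a
  r_corr = 0.7038 + 0.8942 = 1.598 μm/a
  mass loss = 1.598 μm/a × 7.14 g/cm³ = 11.41 g·m⁻²·a⁻¹
Ordering by g·m⁻²·a⁻¹: copper (13.1) > zinc (11.4)

["copper", "zinc"]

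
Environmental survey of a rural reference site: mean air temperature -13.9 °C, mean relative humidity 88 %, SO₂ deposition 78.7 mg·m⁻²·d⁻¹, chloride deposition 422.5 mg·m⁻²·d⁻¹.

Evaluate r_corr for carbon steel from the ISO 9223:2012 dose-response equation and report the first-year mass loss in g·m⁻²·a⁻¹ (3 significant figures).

carbon steel: f(T) = +0.150·(T−10) [T≤10 °C] = -3.5850
  sulphur-dioxide contribution → 2.762 μm/a
  chloride contribution → 45.32 μm/a
  ⇒ r_corr(carbon steel) = 48.09 μm/a
Convert to mass loss: 48.09 μm/a × 7.85 g/cm³ = 377.5 g·m⁻²·a⁻¹

r_corr = 377 g·m⁻²·a⁻¹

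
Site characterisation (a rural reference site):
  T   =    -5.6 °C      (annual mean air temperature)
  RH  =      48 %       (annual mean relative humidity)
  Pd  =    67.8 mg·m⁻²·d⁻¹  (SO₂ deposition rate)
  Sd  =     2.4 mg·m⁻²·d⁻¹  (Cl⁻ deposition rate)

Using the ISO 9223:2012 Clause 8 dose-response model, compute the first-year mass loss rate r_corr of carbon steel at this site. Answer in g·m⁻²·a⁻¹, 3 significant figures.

carbon steel: f(T) = +0.150·(T−10) [T≤10 °C] = -2.3400
  Pd branch = 1.77·Pd^0.52·e^(0.02·RH+f) = 3.989 μm/a
  Cl⁻ term: 0.102·2.4^0.62·exp(0.033·48+0.04·-5.6) = 0.6839
  r_corr = 3.989 + 0.6839 = 4.673 μm/a
Convert to mass loss: 4.673 μm/a × 7.85 g/cm³ = 36.68 g·m⁻²·a⁻¹

r_corr = 36.7 g·m⁻²·a⁻¹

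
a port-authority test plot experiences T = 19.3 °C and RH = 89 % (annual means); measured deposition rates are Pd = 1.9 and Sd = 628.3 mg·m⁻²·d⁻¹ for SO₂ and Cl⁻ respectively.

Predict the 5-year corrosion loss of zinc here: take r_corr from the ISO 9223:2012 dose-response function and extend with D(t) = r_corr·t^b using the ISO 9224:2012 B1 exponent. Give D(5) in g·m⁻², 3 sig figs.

zinc: temperature factor f = -0.071·(9.3) = -0.6603
  sulphur-dioxide contribution → 0.5302 μm/a
  chloride contribution → 7.239 μm/a
  ⇒ r_corr(zinc) = 7.769 μm/a
ISO 9224: D(t) = r_corr · t^b with b = 0.813 (zinc, B1)
  D(5) = 7.769 × 5^0.813 = 7.769 × 3.701 = 28.75 μm
  Mass loss = 28.75 μm × 7.14 g/cm³ = 205.3 g·m⁻²

D(5) = 205 g·m⁻²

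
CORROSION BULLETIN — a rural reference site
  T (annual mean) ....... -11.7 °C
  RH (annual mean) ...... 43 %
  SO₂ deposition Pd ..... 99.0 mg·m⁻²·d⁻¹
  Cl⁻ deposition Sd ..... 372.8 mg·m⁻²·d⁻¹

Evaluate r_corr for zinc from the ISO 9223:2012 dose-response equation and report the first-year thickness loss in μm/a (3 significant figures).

zinc: T≤10 °C ⇒ hinge +0.038·(-11.7−10) = -0.8246
  sulphur-dioxide contribution → 0.3087 μm/a
  chloride contribution → 0.2669 μm/a
  total first-year rate 0.5756 μm/a

r_corr = 0.576 μm/a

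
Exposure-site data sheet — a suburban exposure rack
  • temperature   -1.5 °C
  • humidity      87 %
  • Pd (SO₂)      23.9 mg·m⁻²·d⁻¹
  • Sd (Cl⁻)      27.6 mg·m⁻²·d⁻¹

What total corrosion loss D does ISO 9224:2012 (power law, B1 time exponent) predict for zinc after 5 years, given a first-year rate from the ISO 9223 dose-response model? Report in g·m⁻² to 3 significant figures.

D(5) = 54.1 g·m⁻²

zinc: temperature factor f = +0.038·(-11.5) = -0.4370
  sulphur-dioxide contribution → 1.842 μm/a
  chloride contribution → 0.2048 μm/a
  ⇒ r_corr(zinc) = 2.047 μm/a
ISO 9224: D(t) = r_corr · t^b with b = 0.813 (zinc, B1)
  D(5) = 2.047 × 5^0.813 = 2.047 × 3.701 = 7.575 μm
  Mass loss = 7.575 μm × 7.14 g/cm³ = 54.09 g·m⁻²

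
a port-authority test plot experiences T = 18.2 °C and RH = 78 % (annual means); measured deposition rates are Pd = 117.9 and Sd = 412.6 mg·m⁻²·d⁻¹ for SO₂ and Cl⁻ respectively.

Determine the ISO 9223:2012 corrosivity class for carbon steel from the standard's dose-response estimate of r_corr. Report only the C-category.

C5

carbon steel: T>10 °C ⇒ hinge -0.054·(18.2−10) = -0.4428
  SO₂ term: 1.77·117.9^0.52·exp(0.02·78-0.4428) = 64.62
  Cl⁻ term: 0.102·412.6^0.62·exp(0.033·78+0.04·18.2) = 115.9
  sum: 64.62 + 115.9 → r_corr = 180.6 μm/a
181 μm/a falls in (80, 200] for carbon steel → category C5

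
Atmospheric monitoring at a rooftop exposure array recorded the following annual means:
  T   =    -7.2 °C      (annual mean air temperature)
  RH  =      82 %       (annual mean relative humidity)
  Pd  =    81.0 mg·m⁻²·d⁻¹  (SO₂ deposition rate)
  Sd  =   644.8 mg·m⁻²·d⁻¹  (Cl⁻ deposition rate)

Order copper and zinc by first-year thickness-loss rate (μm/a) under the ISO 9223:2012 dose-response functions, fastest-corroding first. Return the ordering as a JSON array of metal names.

copper: f(T) = +0.126·(T−10) [T≤10 °C] = -2.1672
  Pd branch = 0.0053·Pd^0.26·e^(0.059·RH+f) = 0.2401 μm/a
  Cl⁻ term: 0.01025·644.8^0.27·exp(0.036·82+0.049·-7.2) = 0.7908
  r_corr = 0.2401 + 0.7908 = 1.031 μm/a
zinc: temperature factor f = +0.038·(-17.2) = -0.6536
  SO₂ term: 0.0129·81.0^0.44·exp(0.046·82-0.6536) = 2.017
  Cl⁻ term: 0.0175·644.8^0.57·exp(0.008·82+0.085·-7.2) = 0.7303
  r_corr = 2.017 + 0.7303 = 2.747 μm/a
Ordering by μm/a: zinc (2.75) > copper (1.03)

["zinc", "copper"]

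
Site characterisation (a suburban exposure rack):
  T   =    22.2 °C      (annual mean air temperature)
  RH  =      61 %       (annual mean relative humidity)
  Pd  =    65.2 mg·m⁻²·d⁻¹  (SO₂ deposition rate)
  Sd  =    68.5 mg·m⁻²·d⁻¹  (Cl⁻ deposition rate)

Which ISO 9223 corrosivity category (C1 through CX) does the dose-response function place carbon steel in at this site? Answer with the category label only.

C4

carbon steel: f(T) = -0.054·(T−10) [T>10 °C] = -0.6588
  SO₂ term: 1.77·65.2^0.52·exp(0.02·61-0.6588) = 27.23
  Sd branch = 0.102·Sd^0.62·e^(0.033·RH+0.04·T) = 25.5 μm/a
  sum: 27.23 + 25.5 → r_corr = 52.74 μm/a
Category bounds: 50…80 μm/a bracket r_corr ⇒ C4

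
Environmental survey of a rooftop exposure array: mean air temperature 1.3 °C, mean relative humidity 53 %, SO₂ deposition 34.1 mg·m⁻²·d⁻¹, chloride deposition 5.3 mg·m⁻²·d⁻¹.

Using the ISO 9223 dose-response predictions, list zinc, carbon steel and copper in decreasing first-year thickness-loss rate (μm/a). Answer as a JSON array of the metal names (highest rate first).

["carbon steel", "zinc", "copper"]

zinc: temperature factor f = +0.038·(-8.7) = -0.3306
  SO₂ term: 0.0129·34.1^0.44·exp(0.046·53-0.3306) = 0.5015
  Sd branch = 0.0175·Sd^0.57·e^(0.008·RH+0.085·T) = 0.07727 μm/a
  r_corr = 0.5015 + 0.07727 = 0.5787 μm/a
carbon steel: T≤10 °C ⇒ hinge +0.150·(1.3−10) = -1.3050
  Pd branch = 1.77·Pd^0.52·e^(0.02·RH+f) = 8.682 μm/a
  Sd branch = 0.102·Sd^0.62·e^(0.033·RH+0.04·T) = 1.737 μm/a
  sum: 8.682 + 1.737 → r_corr = 10.42 μm/a
copper: temperature factor f = +0.126·(-8.7) = -1.0962
  SO₂ term: 0.0053·34.1^0.26·exp(0.059·53-1.0962) = 0.1011
  Sd branch = 0.01025·Sd^0.27·e^(0.036·RH+0.049·T) = 0.1155 μm/a
  sum: 0.1011 + 0.1155 → r_corr = 0.2166 μm/a
Ordering by μm/a: carbon steel (10.4) > zinc (0.579) > copper (0.217)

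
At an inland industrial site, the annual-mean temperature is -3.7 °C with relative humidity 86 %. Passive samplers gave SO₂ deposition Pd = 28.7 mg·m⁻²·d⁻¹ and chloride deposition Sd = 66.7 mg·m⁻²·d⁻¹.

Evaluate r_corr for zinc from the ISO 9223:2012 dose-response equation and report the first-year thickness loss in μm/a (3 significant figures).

zinc: T≤10 °C ⇒ hinge +0.038·(-3.7−10) = -0.5206
  sulphur-dioxide contribution → 1.754 μm/a
  chloride contribution → 0.2786 μm/a
  total first-year rate 2.033 μm/a

r_corr = 2.03 μm/a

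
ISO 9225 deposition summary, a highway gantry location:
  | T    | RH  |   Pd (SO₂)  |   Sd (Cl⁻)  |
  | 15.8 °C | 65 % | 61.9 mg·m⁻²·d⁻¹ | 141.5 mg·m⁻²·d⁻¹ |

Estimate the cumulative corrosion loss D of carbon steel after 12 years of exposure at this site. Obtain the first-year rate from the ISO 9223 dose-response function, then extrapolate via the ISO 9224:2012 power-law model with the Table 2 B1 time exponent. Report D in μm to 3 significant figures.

carbon steel: T>10 °C ⇒ hinge -0.054·(15.8−10) = -0.3132
  SO₂ term: 1.77·61.9^0.52·exp(0.02·65-0.3132) = 40.57
  Sd branch = 0.102·Sd^0.62·e^(0.033·RH+0.04·T) = 35.33 μm/a
  sum: 40.57 + 35.33 → r_corr = 75.9 μm/a
Power-law: D(12) = r_corr · 12^0.523
  D(12) = 75.9 × 12^0.523 = 75.9 × 3.668 = 278.4 μm

D(12) = 278 μm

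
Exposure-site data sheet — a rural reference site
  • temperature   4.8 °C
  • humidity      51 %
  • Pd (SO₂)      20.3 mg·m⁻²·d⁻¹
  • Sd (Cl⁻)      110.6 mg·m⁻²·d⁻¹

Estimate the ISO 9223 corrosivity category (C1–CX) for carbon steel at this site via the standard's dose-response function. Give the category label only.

C2

carbon steel: temperature factor f = +0.150·(-5.2) = -0.7800
  Pd branch = 1.77·Pd^0.52·e^(0.02·RH+f) = 10.77 μm/a
  Cl⁻ term: 0.102·110.6^0.62·exp(0.033·51+0.04·4.8) = 12.3
  sum: 10.77 + 12.3 → r_corr = 23.07 μm/a
Category bounds: 1.3…25 μm/a bracket r_corr ⇒ C2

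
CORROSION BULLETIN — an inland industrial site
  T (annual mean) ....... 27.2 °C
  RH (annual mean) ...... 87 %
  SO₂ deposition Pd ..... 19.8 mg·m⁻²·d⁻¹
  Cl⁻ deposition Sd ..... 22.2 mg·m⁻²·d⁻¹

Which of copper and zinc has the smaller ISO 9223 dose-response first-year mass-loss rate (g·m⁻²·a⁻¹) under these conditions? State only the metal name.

zinc

copper: f(T) = -0.080·(T−10) [T>10 °C] = -1.3760
  SO₂ term: 0.0053·19.8^0.26·exp(0.059·87-1.3760) = 0.4932
  Cl⁻ term: 0.01025·22.2^0.27·exp(0.036·87+0.049·27.2) = 2.057
  r_corr = 0.4932 + 2.057 = 2.55 μm/a
  mass loss = 2.55 μm/a × 8.96 g/cm³ = 22.85 g·m⁻²·a⁻¹
zinc: T>10 °C ⇒ hinge -0.071·(27.2−10) = -1.2212
  SO₂ term: 0.0129·19.8^0.44·exp(0.046·87-1.2212) = 0.7741
  Sd branch = 0.0175·Sd^0.57·e^(0.008·RH+0.085·T) = 2.074 μm/a
  r_corr = 0.7741 + 2.074 = 2.848 μm/a
  mass loss = 2.848 μm/a × 7.14 g/cm³ = 20.34 g·m⁻²·a⁻¹
Ordering by g·m⁻²·a⁻¹: copper (22.9) > zinc (20.3)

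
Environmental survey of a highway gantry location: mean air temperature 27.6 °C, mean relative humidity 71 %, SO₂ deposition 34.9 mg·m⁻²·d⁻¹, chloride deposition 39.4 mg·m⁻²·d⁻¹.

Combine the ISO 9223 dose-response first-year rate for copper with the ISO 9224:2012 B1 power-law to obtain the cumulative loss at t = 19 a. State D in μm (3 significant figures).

D(19) = 11.3 μm

copper: f(T) = -0.080·(T−10) [T>10 °C] = -1.4080
  Pd branch = 0.0053·Pd^0.26·e^(0.059·RH+f) = 0.2154 μm/a
  Sd branch = 0.01025·Sd^0.27·e^(0.036·RH+0.049·T) = 1.377 μm/a
  sum: 0.2154 + 1.377 → r_corr = 1.592 μm/a
ISO 9224: D(t) = r_corr · t^b with b = 0.667 (copper, B1)
  D(19) = 1.592 × 19^0.667 = 1.592 × 7.127 = 11.35 μm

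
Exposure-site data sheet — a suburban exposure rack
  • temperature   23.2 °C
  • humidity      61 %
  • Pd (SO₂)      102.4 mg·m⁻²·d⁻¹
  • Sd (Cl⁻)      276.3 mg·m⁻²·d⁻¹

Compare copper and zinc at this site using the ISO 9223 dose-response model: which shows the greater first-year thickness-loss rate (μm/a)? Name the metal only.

zinc

copper: T>10 °C ⇒ hinge -0.080·(23.2−10) = -1.0560
  Pd branch = 0.0053·Pd^0.26·e^(0.059·RH+f) = 0.2246 μm/a
  Sd branch = 0.01025·Sd^0.27·e^(0.036·RH+0.049·T) = 1.31 μm/a
  r_corr = 0.2246 + 1.31 = 1.535 μm/a
zinc: f(T) = -0.071·(T−10) [T>10 °C] = -0.9372
  SO₂ term: 0.0129·102.4^0.44·exp(0.046·61-0.9372) = 0.6408
  Cl⁻ term: 0.0175·276.3^0.57·exp(0.008·61+0.085·23.2) = 5.046
  sum: 0.6408 + 5.046 → r_corr = 5.687 μm/a
Ordering by μm/a: zinc (5.69) > copper (1.53)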